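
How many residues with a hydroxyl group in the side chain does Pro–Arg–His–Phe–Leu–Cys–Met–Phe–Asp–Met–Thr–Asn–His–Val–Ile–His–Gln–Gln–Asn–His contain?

1

The –OH-bearing residues are Ser, Thr (aliphatic alcohols), and Tyr (phenol).
Matching residues: Thr11.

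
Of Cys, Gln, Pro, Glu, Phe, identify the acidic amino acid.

Glu

The acidic residues are Asp (D) and Glu (E), whose side chains end in a carboxylate group.
Of the listed options, only Glu belongs to this group.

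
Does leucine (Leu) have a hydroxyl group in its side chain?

S, T, and Y are the three residues with a side-chain hydroxyl.
Leucine is not in this group.

No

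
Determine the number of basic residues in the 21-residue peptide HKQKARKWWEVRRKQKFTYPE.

9

K, R, and H are the three residues with basic side chains (ε-amine, guanidinium, and imidazole respectively).
Matching residues: H1, K2, K4, R6, K7, R12, R13, K14, K16.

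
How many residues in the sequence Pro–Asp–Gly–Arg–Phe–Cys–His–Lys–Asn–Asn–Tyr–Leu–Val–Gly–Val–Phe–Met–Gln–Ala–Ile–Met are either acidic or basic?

Acidic: D, E. Basic: H, K, R.
Acidic residues here: Asp2 (1).
Basic residues here: Arg4, His7, Lys8 (3).
The two groups share no amino acid, so total = 1 + 3 = 4.

4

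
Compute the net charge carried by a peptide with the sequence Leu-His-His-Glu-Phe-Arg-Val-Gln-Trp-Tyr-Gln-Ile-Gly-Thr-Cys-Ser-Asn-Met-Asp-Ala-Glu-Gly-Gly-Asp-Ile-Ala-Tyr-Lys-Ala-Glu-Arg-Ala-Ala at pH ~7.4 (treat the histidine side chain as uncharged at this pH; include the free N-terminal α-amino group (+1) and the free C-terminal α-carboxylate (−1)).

-2

Near pH 7.4, K and R contribute +1 each, D and E contribute −1 each, and every other side chain (His included, as stated) is uncharged.
Positive (K, R): Arg6, Lys28, Arg31 → +3.
Negative (D, E): Glu4, Asp19, Glu21, Asp24, Glu30 → −5.
The N-terminus (+1) and C-terminus (−1) cancel.
Net charge = (+3) + (−5) = −2.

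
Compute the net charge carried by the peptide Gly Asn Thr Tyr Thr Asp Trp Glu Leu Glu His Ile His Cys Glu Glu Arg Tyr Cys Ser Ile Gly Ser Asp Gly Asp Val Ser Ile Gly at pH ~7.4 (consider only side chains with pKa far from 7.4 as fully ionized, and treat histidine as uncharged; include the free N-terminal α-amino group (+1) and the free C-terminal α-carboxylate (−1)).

-6

Near pH 7.4, K and R contribute +1 each, D and E contribute −1 each, and every other side chain (His included, as stated) is uncharged.
Positive (K, R): Arg17 → +1.
Negative (D, E): Asp6, Glu8, Glu10, Glu15, Glu16, Asp24, Asp26 → −7.
The N-terminus (+1) and C-terminus (−1) cancel.
Net charge = (+1) + (−7) = −6.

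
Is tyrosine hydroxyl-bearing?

Yes

Serine (S), threonine (T), and tyrosine (Y) each carry a hydroxyl group on the side chain.
Tyrosine is in this group.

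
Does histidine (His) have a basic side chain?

K, R, and H are the three residues with basic side chains (ε-amine, guanidinium, and imidazole respectively).
Histidine is in this group.

Yes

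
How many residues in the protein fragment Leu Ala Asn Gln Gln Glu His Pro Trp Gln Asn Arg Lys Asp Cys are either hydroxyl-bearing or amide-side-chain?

5

Hydroxyl-bearing: S, T, Y. Amide-side-chain: N, Q.
Hydroxyl-bearing residues here: none (0).
Amide-side-chain residues here: Asn3, Gln4, Gln5, Gln10, Asn11 (5).
The two groups share no amino acid, so total = 0 + 5 = 5.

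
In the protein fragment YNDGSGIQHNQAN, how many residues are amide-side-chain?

5

The amide-side-chain residues are Asn (N) and Gln (Q).
Matching residues: N2, Q8, N10, Q11, N13.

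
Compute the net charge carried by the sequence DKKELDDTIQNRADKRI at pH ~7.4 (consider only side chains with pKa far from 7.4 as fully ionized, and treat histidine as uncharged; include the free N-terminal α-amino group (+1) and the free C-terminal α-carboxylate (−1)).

At pH ~7.4 the Lys and Arg side chains are protonated (+1), the Asp and Glu side chains are deprotonated (−1), and with His taken as neutral all other side chains carry no charge.
Positive (K, R): K2, K3, R12, K15, R16 → +5.
Negative (D, E): D1, E4, D6, D7, D14 → −5.
The N-terminus (+1) and C-terminus (−1) cancel.
Net charge = (+5) + (−5) = 0.

0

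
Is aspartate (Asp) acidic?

Aspartate (D) and glutamate (E) have carboxylic-acid side chains and are the acidic amino acids.
Aspartate is in this group.

Yes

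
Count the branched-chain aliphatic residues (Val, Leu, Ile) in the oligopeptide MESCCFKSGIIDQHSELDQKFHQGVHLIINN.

7

Matching residues: I10, I11, L17, V25, L27, I28, I29.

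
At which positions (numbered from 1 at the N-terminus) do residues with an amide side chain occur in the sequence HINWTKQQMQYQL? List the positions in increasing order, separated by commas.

3, 7, 8, 10, 12

Asparagine (N) and glutamine (Q) have uncharged amide side chains.
Matching residues: N3, Q7, Q8, Q10, Q12.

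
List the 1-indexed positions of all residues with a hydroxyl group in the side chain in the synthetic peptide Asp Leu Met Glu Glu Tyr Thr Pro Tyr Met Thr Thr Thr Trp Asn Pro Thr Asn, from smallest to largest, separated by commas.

6, 7, 9, 11, 12, 13, 17

S, T, and Y are the three residues with a side-chain hydroxyl.
Matching residues: Tyr6, Thr7, Tyr9, Thr11, Thr12, Thr13, Thr17.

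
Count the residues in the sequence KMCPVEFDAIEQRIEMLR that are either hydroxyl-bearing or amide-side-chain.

1

Hydroxyl-bearing: S, T, Y. Amide-side-chain: N, Q.
Hydroxyl-bearing residues here: none (0).
Amide-side-chain residues here: Q12 (1).
The two groups share no amino acid, so total = 0 + 1 = 1.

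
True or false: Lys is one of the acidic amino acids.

False

The acidic residues are Asp (D) and Glu (E), whose side chains end in a carboxylate group.
Lysine is not in this group.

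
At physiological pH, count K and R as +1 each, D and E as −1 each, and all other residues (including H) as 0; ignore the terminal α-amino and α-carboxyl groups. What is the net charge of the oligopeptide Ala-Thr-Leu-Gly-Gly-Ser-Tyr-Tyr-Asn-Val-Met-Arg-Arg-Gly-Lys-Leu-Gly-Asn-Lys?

+4

Positive (K, R): Arg12, Arg13, Lys15, Lys19 → +4.
Negative (D, E): none → −0.
Net charge = (+4) + (−0) = +4.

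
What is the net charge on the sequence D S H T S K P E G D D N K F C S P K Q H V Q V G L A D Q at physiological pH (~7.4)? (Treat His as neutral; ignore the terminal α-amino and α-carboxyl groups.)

-2

Near pH 7.4, K and R contribute +1 each, D and E contribute −1 each, and every other side chain (His included, as stated) is uncharged.
Positive (K, R): K6, K13, K18 → +3.
Negative (D, E): D1, E8, D10, D11, D27 → −5.
Net charge = (+3) + (−5) = −2.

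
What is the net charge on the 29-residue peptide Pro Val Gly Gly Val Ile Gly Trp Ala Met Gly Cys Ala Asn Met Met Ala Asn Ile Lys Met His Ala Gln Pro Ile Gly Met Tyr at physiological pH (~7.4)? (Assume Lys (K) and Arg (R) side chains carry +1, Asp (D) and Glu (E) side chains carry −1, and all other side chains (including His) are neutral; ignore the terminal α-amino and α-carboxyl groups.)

+1

Positive (K, R): Lys20 → +1.
Negative (D, E): none → −0.
Net charge = (+1) + (−0) = +1.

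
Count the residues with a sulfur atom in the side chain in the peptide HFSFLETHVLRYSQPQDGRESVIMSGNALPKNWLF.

Only Cys (C) and Met (M) have a sulfur atom in the side chain.
Matching residues: M24.

1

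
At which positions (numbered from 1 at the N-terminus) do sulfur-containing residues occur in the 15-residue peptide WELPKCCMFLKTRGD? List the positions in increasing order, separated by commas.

6, 7, 8

The sulfur-bearing residues are cysteine (–SH) and methionine (–S–CH₃).
Matching residues: C6, C7, M8.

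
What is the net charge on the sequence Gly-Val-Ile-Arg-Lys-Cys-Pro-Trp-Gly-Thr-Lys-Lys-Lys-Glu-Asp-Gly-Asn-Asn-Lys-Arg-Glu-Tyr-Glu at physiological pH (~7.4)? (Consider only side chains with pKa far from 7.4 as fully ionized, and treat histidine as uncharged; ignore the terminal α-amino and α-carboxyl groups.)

The side chains ionized at physiological pH are Lys/Arg (+1) and Asp/Glu (−1); with His treated as neutral, nothing else contributes.
Positive (K, R): Arg4, Lys5, Lys11, Lys12, Lys13, Lys19, Arg20 → +7.
Negative (D, E): Glu14, Asp15, Glu21, Glu23 → −4.
Net charge = (+7) + (−4) = +3.

+3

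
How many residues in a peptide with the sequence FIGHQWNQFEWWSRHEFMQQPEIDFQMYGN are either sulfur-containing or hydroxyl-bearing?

Sulfur-containing: C, M. Hydroxyl-bearing: S, T, Y.
Sulfur-containing residues here: M18, M27 (2).
Hydroxyl-bearing residues here: S13, Y28 (2).
The two groups share no amino acid, so total = 2 + 2 = 4.

4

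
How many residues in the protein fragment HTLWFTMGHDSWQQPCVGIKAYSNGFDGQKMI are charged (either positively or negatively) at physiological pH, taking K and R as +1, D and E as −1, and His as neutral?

4

Charged side chains at pH ~7.4: K, R (positive); D, E (negative).
Matching residues: D10, K20, D27, K30.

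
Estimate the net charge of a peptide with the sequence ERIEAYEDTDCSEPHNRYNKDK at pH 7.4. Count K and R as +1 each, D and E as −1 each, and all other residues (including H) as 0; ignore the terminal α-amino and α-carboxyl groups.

-3

Positive (K, R): R2, R17, K20, K22 → +4.
Negative (D, E): E1, E4, E7, D8, D10, E13, D21 → −7.
Net charge = (+4) + (−7) = −3.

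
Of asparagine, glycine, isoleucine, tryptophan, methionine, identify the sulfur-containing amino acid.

Cysteine (C, thiol) and methionine (M, thioether) are the two sulfur-containing amino acids.
Of the listed options, only methionine belongs to this group.

methionine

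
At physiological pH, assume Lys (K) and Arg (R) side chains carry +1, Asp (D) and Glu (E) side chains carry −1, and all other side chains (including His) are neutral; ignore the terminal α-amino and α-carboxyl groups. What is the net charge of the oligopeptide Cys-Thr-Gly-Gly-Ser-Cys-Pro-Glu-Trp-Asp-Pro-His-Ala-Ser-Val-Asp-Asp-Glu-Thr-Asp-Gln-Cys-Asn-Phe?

-6

Positive (K, R): none → +0.
Negative (D, E): Glu8, Asp10, Asp16, Asp17, Glu18, Asp20 → −6.
Net charge = (+0) + (−6) = −6.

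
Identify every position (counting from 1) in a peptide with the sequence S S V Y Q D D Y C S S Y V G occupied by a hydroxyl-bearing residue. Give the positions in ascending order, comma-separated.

Matching residues: S1, S2, Y4, Y8, S10, S11, Y12.

1, 2, 4, 8, 10, 11, 12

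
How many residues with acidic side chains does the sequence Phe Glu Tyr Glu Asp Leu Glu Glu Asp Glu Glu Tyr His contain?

8

Only D (aspartate) and E (glutamate) carry a side-chain carboxylic acid.
Matching residues: Glu2, Glu4, Asp5, Glu7, Glu8, Asp9, Glu10, Glu11.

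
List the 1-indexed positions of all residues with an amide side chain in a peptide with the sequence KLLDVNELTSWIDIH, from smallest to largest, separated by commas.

6

Only N (asparagine) and Q (glutamine) carry a side-chain carboxamide.
Matching residues: N6.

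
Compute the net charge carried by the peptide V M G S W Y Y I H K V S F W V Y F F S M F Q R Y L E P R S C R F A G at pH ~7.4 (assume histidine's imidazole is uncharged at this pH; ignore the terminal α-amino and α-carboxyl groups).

+3

Near pH 7.4, K and R contribute +1 each, D and E contribute −1 each, and every other side chain (His included, as stated) is uncharged.
Positive (K, R): K10, R23, R28, R31 → +4.
Negative (D, E): E26 → −1.
Net charge = (+4) + (−1) = +3.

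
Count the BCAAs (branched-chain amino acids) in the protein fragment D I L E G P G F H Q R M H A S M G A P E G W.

2

The BCAAs are Val, Leu, and Ile — aliphatic side chains with a branch point.
Matching residues: I2, L3.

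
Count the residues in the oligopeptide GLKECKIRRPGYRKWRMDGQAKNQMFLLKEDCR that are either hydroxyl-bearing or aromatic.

3

Hydroxyl-bearing: S, T, Y. Aromatic: F, W, Y.
Hydroxyl-bearing residues here: Y12 (1).
Aromatic residues here: Y12, W15, F26 (3).
Y is in both groups, so the 1 Y residue must not be double-counted.
Total = 1 + 3 − 1 = 3.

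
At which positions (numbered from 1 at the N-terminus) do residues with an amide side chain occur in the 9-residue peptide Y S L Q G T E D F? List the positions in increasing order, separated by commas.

4

Asparagine (N) and glutamine (Q) have uncharged amide side chains.
Matching residues: Q4.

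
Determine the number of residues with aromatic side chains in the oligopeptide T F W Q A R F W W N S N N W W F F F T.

10

Phenylalanine (F), tryptophan (W), and tyrosine (Y) have aromatic ring side chains.
Matching residues: F2, W3, F7, W8, W9, W14, W15, F16, F17, F18.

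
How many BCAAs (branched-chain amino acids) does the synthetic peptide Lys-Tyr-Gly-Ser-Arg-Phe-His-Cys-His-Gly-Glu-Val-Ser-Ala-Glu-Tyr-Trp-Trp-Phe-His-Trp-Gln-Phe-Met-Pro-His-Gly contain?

1

Valine (V), leucine (L), and isoleucine (I) are the branched-chain amino acids.
Matching residues: Val12.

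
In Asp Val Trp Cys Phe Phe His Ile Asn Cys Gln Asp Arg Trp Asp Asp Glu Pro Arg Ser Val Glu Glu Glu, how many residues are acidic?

Only D (aspartate) and E (glutamate) carry a side-chain carboxylic acid.
Matching residues: Asp1, Asp12, Asp15, Asp16, Glu17, Glu22, Glu23, Glu24.

8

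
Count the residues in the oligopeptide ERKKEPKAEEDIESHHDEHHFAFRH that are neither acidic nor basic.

7

Acidic: D, E. Basic: K, R, H. All other residues are neither.
Matching residues: P6, A8, I12, S14, F21, A22, F23.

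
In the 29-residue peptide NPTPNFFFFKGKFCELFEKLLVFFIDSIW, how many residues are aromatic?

9

F, W, and Y each carry an aromatic ring on the side chain.
Matching residues: F6, F7, F8, F9, F13, F17, F23, F24, W29.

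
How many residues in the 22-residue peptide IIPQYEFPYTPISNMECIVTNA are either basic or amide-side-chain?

Basic: H, K, R. Amide-side-chain: N, Q.
Basic residues here: none (0).
Amide-side-chain residues here: Q4, N14, N21 (3).
The two groups share no amino acid, so total = 0 + 3 = 3.

3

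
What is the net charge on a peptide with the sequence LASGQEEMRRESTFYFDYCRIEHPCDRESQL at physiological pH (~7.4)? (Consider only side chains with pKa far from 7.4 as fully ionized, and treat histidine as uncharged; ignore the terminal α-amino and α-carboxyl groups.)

The side chains ionized at physiological pH are Lys/Arg (+1) and Asp/Glu (−1); with His treated as neutral, nothing else contributes.
Positive (K, R): R9, R10, R20, R27 → +4.
Negative (D, E): E6, E7, E11, D17, E22, D26, E28 → −7.
Net charge = (+4) + (−7) = −3.

-3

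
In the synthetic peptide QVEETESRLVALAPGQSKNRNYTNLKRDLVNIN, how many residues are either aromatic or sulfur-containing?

1

Aromatic: F, W, Y. Sulfur-containing: C, M.
Aromatic residues here: Y22 (1).
Sulfur-containing residues here: none (0).
The two groups share no amino acid, so total = 1 + 0 = 1.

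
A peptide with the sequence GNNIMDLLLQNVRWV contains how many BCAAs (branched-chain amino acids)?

6

V, L, and I make up the branched-chain aliphatic group.
Matching residues: I4, L7, L8, L9, V12, V15.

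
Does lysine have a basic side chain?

Yes

K, R, and H are the three residues with basic side chains (ε-amine, guanidinium, and imidazole respectively).
Lysine is in this group.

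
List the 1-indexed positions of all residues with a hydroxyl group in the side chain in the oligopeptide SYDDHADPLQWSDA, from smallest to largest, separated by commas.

S, T, and Y are the three residues with a side-chain hydroxyl.
Matching residues: S1, Y2, S12.

1, 2, 12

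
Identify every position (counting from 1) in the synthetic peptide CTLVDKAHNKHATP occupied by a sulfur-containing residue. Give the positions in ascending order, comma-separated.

Only Cys (C) and Met (M) have a sulfur atom in the side chain.
Matching residues: C1.

1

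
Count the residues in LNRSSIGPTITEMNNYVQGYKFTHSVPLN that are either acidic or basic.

4

Acidic: D, E. Basic: H, K, R.
Acidic residues here: E12 (1).
Basic residues here: R3, K21, H24 (3).
The two groups share no amino acid, so total = 1 + 3 = 4.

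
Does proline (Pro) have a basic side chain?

K, R, and H are the three residues with basic side chains (ε-amine, guanidinium, and imidazole respectively).
Proline is not in this group.

No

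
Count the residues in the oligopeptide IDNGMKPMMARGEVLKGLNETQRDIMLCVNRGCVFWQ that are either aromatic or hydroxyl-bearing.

Aromatic: F, W, Y. Hydroxyl-bearing: S, T, Y.
Aromatic residues here: F35, W36 (2).
Hydroxyl-bearing residues here: T21 (1).
(Y belongs to both groups, but none appear in this sequence.) Total = 2 + 1 = 3.

3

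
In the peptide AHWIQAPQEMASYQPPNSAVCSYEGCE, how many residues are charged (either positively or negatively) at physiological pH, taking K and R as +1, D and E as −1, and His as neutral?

Charged side chains at pH ~7.4: K, R (positive); D, E (negative).
Matching residues: E9, E24, E27.

3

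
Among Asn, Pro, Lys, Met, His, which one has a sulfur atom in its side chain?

The sulfur-bearing residues are cysteine (–SH) and methionine (–S–CH₃).
Of the listed options, only Met belongs to this group.

Met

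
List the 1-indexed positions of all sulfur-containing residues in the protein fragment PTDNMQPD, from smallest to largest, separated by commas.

Only Cys (C) and Met (M) have a sulfur atom in the side chain.
Matching residues: M5.

5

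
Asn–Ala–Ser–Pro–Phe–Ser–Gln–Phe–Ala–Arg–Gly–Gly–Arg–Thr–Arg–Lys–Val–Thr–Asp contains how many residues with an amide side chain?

Only N (asparagine) and Q (glutamine) carry a side-chain carboxamide.
Matching residues: Asn1, Gln7.

2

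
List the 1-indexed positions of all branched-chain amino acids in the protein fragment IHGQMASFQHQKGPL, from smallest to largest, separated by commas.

1, 15

Valine (V), leucine (L), and isoleucine (I) are the branched-chain amino acids.
Matching residues: I1, L15.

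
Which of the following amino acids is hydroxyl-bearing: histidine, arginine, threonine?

The –OH-bearing residues are Ser, Thr (aliphatic alcohols), and Tyr (phenol).
Of the listed options, only threonine belongs to this group.

threonine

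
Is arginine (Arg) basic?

Yes

Lysine (K), arginine (R), and histidine (H) have basic, nitrogen-containing side chains.
Arginine is in this group.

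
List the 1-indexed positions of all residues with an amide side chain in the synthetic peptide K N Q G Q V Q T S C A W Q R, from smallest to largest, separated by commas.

The amide-side-chain residues are Asn (N) and Gln (Q).
Matching residues: N2, Q3, Q5, Q7, Q13.

2, 3, 5, 7, 13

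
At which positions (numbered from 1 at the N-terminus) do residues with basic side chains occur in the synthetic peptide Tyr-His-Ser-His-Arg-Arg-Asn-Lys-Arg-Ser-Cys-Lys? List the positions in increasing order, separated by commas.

K, R, and H are the three residues with basic side chains (ε-amine, guanidinium, and imidazole respectively).
Matching residues: His2, His4, Arg5, Arg6, Lys8, Arg9, Lys12.

2, 4, 5, 6, 8, 9, 12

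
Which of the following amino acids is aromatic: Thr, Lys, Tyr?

Tyr

F, W, and Y each carry an aromatic ring on the side chain.
Of the listed options, only Tyr belongs to this group.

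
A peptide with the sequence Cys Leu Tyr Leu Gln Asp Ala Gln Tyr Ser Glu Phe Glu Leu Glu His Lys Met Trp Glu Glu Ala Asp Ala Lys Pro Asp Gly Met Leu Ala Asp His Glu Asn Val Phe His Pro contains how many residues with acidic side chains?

10

The acidic residues are Asp (D) and Glu (E), whose side chains end in a carboxylate group.
Matching residues: Asp6, Glu11, Glu13, Glu15, Glu20, Glu21, Asp23, Asp27, Asp32, Glu34.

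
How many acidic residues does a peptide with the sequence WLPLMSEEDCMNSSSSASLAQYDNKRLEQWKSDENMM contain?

The acidic residues are Asp (D) and Glu (E), whose side chains end in a carboxylate group.
Matching residues: E7, E8, D9, D23, E28, D33, E34.

7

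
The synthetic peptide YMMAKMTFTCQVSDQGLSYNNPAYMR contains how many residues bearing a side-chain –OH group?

The –OH-bearing residues are Ser, Thr (aliphatic alcohols), and Tyr (phenol).
Matching residues: Y1, T7, T9, S13, S18, Y19, Y24.

7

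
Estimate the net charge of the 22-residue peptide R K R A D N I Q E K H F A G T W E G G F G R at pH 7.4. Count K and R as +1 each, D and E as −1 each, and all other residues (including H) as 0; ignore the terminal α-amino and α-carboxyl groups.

Positive (K, R): R1, K2, R3, K10, R22 → +5.
Negative (D, E): D5, E9, E17 → −3.
Net charge = (+5) + (−3) = +2.

+2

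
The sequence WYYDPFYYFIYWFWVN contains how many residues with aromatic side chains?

F, W, and Y each carry an aromatic ring on the side chain.
Matching residues: W1, Y2, Y3, F6, Y7, Y8, F9, Y11, W12, F13, W14.

11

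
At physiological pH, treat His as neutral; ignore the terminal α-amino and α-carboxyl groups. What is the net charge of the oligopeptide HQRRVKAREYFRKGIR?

At pH ~7.4 the Lys and Arg side chains are protonated (+1), the Asp and Glu side chains are deprotonated (−1), and with His taken as neutral all other side chains carry no charge.
Positive (K, R): R3, R4, K6, R8, R12, K13, R16 → +7.
Negative (D, E): E9 → −1.
Net charge = (+7) + (−1) = +6.

+6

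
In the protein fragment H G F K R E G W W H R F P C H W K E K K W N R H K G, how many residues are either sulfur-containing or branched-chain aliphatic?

Sulfur-containing: C, M. Branched-chain aliphatic: I, L, V.
Sulfur-containing residues here: C14 (1).
Branched-chain aliphatic residues here: none (0).
The two groups share no amino acid, so total = 1 + 0 = 1.

1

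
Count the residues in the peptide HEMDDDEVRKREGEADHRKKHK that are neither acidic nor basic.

Acidic: D, E. Basic: K, R, H. All other residues are neither.
Matching residues: M3, V8, G13, A15.

4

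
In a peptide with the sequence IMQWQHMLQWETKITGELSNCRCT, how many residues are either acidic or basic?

Acidic: D, E. Basic: H, K, R.
Acidic residues here: E11, E17 (2).
Basic residues here: H6, K13, R22 (3).
The two groups share no amino acid, so total = 2 + 3 = 5.

5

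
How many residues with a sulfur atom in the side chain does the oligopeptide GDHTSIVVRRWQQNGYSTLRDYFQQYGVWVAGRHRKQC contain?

1

Only Cys (C) and Met (M) have a sulfur atom in the side chain.
Matching residues: C38.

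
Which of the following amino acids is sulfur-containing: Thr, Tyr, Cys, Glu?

Cys

The sulfur-bearing residues are cysteine (–SH) and methionine (–S–CH₃).
Of the listed options, only Cys belongs to this group.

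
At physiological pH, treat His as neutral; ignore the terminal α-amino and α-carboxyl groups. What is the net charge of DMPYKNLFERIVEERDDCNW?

The side chains ionized at physiological pH are Lys/Arg (+1) and Asp/Glu (−1); with His treated as neutral, nothing else contributes.
Positive (K, R): K5, R10, R15 → +3.
Negative (D, E): D1, E9, E13, E14, D16, D17 → −6.
Net charge = (+3) + (−6) = −3.

-3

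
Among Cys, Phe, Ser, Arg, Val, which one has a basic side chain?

The basic amino acids are Lys (K), Arg (R), and His (H).
Of the listed options, only Arg belongs to this group.

Arg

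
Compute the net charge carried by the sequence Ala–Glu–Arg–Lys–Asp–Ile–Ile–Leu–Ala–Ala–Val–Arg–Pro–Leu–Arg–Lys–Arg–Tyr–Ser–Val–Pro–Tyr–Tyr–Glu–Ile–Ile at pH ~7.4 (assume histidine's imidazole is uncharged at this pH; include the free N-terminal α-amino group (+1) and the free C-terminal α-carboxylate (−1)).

+3

Near pH 7.4, K and R contribute +1 each, D and E contribute −1 each, and every other side chain (His included, as stated) is uncharged.
Positive (K, R): Arg3, Lys4, Arg12, Arg15, Lys16, Arg17 → +6.
Negative (D, E): Glu2, Asp5, Glu24 → −3.
The N-terminus (+1) and C-terminus (−1) cancel.
Net charge = (+6) + (−3) = +3.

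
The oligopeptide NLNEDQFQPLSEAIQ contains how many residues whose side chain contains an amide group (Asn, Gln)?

5

Matching residues: N1, N3, Q6, Q8, Q15.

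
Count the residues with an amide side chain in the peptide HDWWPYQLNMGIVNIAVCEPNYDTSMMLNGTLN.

Asparagine (N) and glutamine (Q) have uncharged amide side chains.
Matching residues: Q7, N9, N14, N21, N29, N33.

6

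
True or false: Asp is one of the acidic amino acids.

True

Only D (aspartate) and E (glutamate) carry a side-chain carboxylic acid.
Aspartate is in this group.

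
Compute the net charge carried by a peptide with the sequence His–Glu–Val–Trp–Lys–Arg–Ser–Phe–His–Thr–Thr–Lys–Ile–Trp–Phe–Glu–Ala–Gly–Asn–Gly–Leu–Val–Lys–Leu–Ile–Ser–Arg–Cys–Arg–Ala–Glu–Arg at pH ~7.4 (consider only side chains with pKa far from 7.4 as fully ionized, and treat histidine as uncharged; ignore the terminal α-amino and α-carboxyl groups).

Near pH 7.4, K and R contribute +1 each, D and E contribute −1 each, and every other side chain (His included, as stated) is uncharged.
Positive (K, R): Lys5, Arg6, Lys12, Lys23, Arg27, Arg29, Arg32 → +7.
Negative (D, E): Glu2, Glu16, Glu31 → −3.
Net charge = (+7) + (−3) = +4.

+4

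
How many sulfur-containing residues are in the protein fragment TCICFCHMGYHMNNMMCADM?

The sulfur-bearing residues are cysteine (–SH) and methionine (–S–CH₃).
Matching residues: C2, C4, C6, M8, M12, M15, M16, C17, M20.

9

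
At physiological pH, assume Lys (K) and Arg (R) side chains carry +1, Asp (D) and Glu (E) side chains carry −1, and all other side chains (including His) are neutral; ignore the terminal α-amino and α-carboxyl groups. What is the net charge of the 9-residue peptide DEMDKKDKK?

Positive (K, R): K5, K6, K8, K9 → +4.
Negative (D, E): D1, E2, D4, D7 → −4.
Net charge = (+4) + (−4) = 0.

0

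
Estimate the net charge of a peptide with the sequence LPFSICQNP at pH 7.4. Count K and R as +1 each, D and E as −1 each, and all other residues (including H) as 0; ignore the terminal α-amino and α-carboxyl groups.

Positive (K, R): none → +0.
Negative (D, E): none → −0.
Net charge = (+0) + (−0) = 0.

0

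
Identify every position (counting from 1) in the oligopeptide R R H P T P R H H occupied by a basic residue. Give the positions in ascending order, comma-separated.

1, 2, 3, 7, 8, 9

The basic amino acids are Lys (K), Arg (R), and His (H).
Matching residues: R1, R2, H3, R7, H8, H9.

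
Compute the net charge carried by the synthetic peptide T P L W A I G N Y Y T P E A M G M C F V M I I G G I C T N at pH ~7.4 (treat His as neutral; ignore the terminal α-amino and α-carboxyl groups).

Near pH 7.4, K and R contribute +1 each, D and E contribute −1 each, and every other side chain (His included, as stated) is uncharged.
Positive (K, R): none → +0.
Negative (D, E): E13 → −1.
Net charge = (+0) + (−1) = −1.

-1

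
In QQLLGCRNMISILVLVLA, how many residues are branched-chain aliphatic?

9

V, L, and I make up the branched-chain aliphatic group.
Matching residues: L3, L4, I10, I12, L13, V14, L15, V16, L17.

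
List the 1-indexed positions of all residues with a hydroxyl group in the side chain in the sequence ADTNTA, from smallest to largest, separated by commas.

Serine (S), threonine (T), and tyrosine (Y) each carry a hydroxyl group on the side chain.
Matching residues: T3, T5.

3, 5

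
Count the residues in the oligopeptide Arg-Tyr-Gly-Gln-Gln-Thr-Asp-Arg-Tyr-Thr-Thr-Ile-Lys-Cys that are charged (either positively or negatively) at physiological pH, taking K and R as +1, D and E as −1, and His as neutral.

4

Charged side chains at pH ~7.4: K, R (positive); D, E (negative).
Matching residues: Arg1, Asp7, Arg8, Lys13.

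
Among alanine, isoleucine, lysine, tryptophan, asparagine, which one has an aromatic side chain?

F, W, and Y each carry an aromatic ring on the side chain.
Of the listed options, only tryptophan belongs to this group.

tryptophan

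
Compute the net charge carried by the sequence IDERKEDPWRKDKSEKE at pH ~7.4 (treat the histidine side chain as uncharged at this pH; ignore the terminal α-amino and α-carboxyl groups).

-1

The side chains ionized at physiological pH are Lys/Arg (+1) and Asp/Glu (−1); with His treated as neutral, nothing else contributes.
Positive (K, R): R4, K5, R10, K11, K13, K16 → +6.
Negative (D, E): D2, E3, E6, D7, D12, E15, E17 → −7.
Net charge = (+6) + (−7) = −1.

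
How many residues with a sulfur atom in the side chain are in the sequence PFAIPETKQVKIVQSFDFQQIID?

0

Only Cys (C) and Met (M) have a sulfur atom in the side chain.
None of the 23 residues belong to this group.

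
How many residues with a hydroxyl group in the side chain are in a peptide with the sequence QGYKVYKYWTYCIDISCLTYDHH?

S, T, and Y are the three residues with a side-chain hydroxyl.
Matching residues: Y3, Y6, Y8, T10, Y11, S16, T19, Y20.

8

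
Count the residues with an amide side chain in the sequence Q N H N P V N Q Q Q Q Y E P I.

Asparagine (N) and glutamine (Q) have uncharged amide side chains.
Matching residues: Q1, N2, N4, N7, Q8, Q9, Q10, Q11.

8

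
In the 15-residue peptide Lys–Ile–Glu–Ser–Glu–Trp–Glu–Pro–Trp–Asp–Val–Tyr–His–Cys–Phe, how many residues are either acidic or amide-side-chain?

Acidic: D, E. Amide-side-chain: N, Q.
Acidic residues here: Glu3, Glu5, Glu7, Asp10 (4).
Amide-side-chain residues here: none (0).
The two groups share no amino acid, so total = 4 + 0 = 4.

4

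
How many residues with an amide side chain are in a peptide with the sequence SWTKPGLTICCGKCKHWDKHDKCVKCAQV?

Asparagine (N) and glutamine (Q) have uncharged amide side chains.
Matching residues: Q28.

1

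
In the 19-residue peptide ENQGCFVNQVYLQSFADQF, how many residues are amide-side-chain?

6

The amide-side-chain residues are Asn (N) and Gln (Q).
Matching residues: N2, Q3, N8, Q9, Q13, Q18.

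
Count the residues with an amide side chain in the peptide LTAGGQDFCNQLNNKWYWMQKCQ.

7

The amide-side-chain residues are Asn (N) and Gln (Q).
Matching residues: Q6, N10, Q11, N13, N14, Q20, Q23.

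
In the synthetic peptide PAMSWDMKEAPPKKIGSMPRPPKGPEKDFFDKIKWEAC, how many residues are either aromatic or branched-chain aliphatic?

6

Aromatic: F, W, Y. Branched-chain aliphatic: I, L, V.
Aromatic residues here: W5, F29, F30, W35 (4).
Branched-chain aliphatic residues here: I15, I33 (2).
The two groups share no amino acid, so total = 4 + 2 = 6.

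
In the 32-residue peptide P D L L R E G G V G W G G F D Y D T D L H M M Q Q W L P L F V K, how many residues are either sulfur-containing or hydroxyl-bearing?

4

Sulfur-containing: C, M. Hydroxyl-bearing: S, T, Y.
Sulfur-containing residues here: M22, M23 (2).
Hydroxyl-bearing residues here: Y16, T18 (2).
The two groups share no amino acid, so total = 2 + 2 = 4.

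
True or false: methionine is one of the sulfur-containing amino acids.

Only Cys (C) and Met (M) have a sulfur atom in the side chain.
Methionine is in this group.

True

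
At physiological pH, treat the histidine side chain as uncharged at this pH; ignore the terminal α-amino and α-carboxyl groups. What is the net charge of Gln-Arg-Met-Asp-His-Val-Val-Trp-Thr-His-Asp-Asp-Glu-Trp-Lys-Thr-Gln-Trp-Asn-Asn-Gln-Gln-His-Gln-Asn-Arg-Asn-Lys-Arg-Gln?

+1

At pH ~7.4 the Lys and Arg side chains are protonated (+1), the Asp and Glu side chains are deprotonated (−1), and with His taken as neutral all other side chains carry no charge.
Positive (K, R): Arg2, Lys15, Arg26, Lys28, Arg29 → +5.
Negative (D, E): Asp4, Asp11, Asp12, Glu13 → −4.
Net charge = (+5) + (−4) = +1.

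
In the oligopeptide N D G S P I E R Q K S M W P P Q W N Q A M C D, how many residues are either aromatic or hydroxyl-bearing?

Aromatic: F, W, Y. Hydroxyl-bearing: S, T, Y.
Aromatic residues here: W13, W17 (2).
Hydroxyl-bearing residues here: S4, S11 (2).
(Y belongs to both groups, but none appear in this sequence.) Total = 2 + 2 = 4.

4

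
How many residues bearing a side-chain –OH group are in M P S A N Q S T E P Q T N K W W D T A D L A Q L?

5

The –OH-bearing residues are Ser, Thr (aliphatic alcohols), and Tyr (phenol).
Matching residues: S3, S7, T8, T12, T18.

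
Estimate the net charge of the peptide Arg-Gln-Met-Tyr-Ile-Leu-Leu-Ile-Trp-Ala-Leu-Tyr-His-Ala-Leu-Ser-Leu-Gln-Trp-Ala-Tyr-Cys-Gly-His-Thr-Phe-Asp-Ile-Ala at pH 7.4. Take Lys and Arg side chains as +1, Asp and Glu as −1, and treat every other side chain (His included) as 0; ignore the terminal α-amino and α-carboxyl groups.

0

Positive (K, R): Arg1 → +1.
Negative (D, E): Asp27 → −1.
Net charge = (+1) + (−1) = 0.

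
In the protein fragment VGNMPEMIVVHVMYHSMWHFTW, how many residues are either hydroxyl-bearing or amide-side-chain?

Hydroxyl-bearing: S, T, Y. Amide-side-chain: N, Q.
Hydroxyl-bearing residues here: Y14, S16, T21 (3).
Amide-side-chain residues here: N3 (1).
The two groups share no amino acid, so total = 3 + 1 = 4.

4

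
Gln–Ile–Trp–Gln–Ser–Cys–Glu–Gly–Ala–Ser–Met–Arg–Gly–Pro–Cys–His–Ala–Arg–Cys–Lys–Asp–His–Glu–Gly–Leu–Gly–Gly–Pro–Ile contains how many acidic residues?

3

Aspartate (D) and glutamate (E) have carboxylic-acid side chains and are the acidic amino acids.
Matching residues: Glu7, Asp21, Glu23.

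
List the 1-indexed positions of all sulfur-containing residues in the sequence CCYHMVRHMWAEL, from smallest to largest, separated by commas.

1, 2, 5, 9

Only Cys (C) and Met (M) have a sulfur atom in the side chain.
Matching residues: C1, C2, M5, M9.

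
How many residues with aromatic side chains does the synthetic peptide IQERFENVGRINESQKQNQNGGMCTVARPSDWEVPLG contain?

2

The aromatic amino acids are Phe (F, benzyl), Trp (W, indole), and Tyr (Y, phenol).
Matching residues: F5, W32.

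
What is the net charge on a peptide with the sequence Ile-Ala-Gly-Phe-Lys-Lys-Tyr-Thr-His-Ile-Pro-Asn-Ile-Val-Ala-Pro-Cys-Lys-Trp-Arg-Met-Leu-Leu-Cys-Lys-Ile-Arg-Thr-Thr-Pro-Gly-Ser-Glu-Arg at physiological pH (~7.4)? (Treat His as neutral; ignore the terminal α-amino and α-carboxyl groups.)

The side chains ionized at physiological pH are Lys/Arg (+1) and Asp/Glu (−1); with His treated as neutral, nothing else contributes.
Positive (K, R): Lys5, Lys6, Lys18, Arg20, Lys25, Arg27, Arg34 → +7.
Negative (D, E): Glu33 → −1.
Net charge = (+7) + (−1) = +6.

+6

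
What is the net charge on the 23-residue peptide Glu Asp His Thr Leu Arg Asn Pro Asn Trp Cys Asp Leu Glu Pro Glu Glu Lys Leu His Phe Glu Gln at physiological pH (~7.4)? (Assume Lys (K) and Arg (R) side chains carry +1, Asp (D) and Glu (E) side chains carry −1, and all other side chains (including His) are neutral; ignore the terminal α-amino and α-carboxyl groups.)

-5

Positive (K, R): Arg6, Lys18 → +2.
Negative (D, E): Glu1, Asp2, Asp12, Glu14, Glu16, Glu17, Glu22 → −7.
Net charge = (+2) + (−7) = −5.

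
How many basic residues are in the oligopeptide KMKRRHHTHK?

Lysine (K), arginine (R), and histidine (H) have basic, nitrogen-containing side chains.
Matching residues: K1, K3, R4, R5, H6, H7, H9, K10.

8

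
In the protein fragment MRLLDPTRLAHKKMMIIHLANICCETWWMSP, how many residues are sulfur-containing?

Only Cys (C) and Met (M) have a sulfur atom in the side chain.
Matching residues: M1, M14, M15, C23, C24, M29.

6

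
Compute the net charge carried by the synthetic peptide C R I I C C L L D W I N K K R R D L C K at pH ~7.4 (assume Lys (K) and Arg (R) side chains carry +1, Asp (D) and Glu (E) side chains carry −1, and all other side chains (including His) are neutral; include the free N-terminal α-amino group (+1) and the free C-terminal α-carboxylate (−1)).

+4

Positive (K, R): R2, K13, K14, R15, R16, K20 → +6.
Negative (D, E): D9, D17 → −2.
The N-terminus (+1) and C-terminus (−1) cancel.
Net charge = (+6) + (−2) = +4.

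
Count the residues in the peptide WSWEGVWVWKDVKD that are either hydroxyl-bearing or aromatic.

5

Hydroxyl-bearing: S, T, Y. Aromatic: F, W, Y.
Hydroxyl-bearing residues here: S2 (1).
Aromatic residues here: W1, W3, W7, W9 (4).
(Y belongs to both groups, but none appear in this sequence.) Total = 1 + 4 = 5.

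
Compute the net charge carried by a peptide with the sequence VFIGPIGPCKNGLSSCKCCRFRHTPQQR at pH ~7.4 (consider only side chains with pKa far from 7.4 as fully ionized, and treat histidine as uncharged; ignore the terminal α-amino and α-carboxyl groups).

Near pH 7.4, K and R contribute +1 each, D and E contribute −1 each, and every other side chain (His included, as stated) is uncharged.
Positive (K, R): K10, K17, R20, R22, R28 → +5.
Negative (D, E): none → −0.
Net charge = (+5) + (−0) = +5.

+5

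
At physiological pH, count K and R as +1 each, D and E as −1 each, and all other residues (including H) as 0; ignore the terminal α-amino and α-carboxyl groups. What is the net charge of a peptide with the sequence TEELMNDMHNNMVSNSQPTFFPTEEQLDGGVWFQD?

-7

Positive (K, R): none → +0.
Negative (D, E): E2, E3, D7, E24, E25, D28, D35 → −7.
Net charge = (+0) + (−7) = −7.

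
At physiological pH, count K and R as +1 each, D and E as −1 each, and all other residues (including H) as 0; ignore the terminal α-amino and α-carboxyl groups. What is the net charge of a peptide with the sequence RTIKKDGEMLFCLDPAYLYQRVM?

Positive (K, R): R1, K4, K5, R21 → +4.
Negative (D, E): D6, E8, D14 → −3.
Net charge = (+4) + (−3) = +1.

+1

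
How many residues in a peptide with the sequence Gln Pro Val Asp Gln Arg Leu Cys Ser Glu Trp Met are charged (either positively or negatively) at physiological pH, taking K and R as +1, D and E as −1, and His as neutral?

Charged side chains at pH ~7.4: K, R (positive); D, E (negative).
Matching residues: Asp4, Arg6, Glu10.

3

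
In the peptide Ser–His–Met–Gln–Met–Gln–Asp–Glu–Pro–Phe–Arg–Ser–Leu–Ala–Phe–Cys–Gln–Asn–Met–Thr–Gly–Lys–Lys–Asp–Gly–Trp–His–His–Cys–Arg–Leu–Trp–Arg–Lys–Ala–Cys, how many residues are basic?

9

The basic amino acids are Lys (K), Arg (R), and His (H).
Matching residues: His2, Arg11, Lys22, Lys23, His27, His28, Arg30, Arg33, Lys34.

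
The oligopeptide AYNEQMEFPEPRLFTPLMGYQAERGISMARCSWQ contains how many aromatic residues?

5

The aromatic amino acids are Phe (F, benzyl), Trp (W, indole), and Tyr (Y, phenol).
Matching residues: Y2, F8, F14, Y20, W33.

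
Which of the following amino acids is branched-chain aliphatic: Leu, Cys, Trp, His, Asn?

Leu

The BCAAs are Val, Leu, and Ile — aliphatic side chains with a branch point.
Of the listed options, only Leu belongs to this group.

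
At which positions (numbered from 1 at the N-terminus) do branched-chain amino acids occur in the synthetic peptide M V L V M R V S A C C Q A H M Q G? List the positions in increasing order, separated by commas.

2, 3, 4, 7

Valine (V), leucine (L), and isoleucine (I) are the branched-chain amino acids.
Matching residues: V2, L3, V4, V7.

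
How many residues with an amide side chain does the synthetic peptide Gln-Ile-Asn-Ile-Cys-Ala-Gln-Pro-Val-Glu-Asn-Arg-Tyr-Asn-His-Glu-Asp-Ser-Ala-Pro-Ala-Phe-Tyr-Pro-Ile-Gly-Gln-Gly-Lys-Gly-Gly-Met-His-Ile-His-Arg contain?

Asparagine (N) and glutamine (Q) have uncharged amide side chains.
Matching residues: Gln1, Asn3, Gln7, Asn11, Asn14, Gln27.

6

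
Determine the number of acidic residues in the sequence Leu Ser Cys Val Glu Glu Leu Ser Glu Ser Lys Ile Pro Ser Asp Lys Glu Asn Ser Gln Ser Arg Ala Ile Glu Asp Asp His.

8

Only D (aspartate) and E (glutamate) carry a side-chain carboxylic acid.
Matching residues: Glu5, Glu6, Glu9, Asp15, Glu17, Glu25, Asp26, Asp27.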